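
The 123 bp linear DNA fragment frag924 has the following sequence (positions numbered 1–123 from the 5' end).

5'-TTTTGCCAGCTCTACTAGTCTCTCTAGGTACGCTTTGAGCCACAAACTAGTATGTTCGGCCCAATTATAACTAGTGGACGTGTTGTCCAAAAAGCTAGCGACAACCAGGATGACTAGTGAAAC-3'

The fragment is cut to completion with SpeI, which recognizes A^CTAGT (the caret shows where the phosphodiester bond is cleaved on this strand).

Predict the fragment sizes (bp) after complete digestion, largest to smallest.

43, 32, 24, 14, 10 bp

SpeI sites (ACTAGT) start at positions 14, 46, 70, 113.
SpeI cuts after the first base of each site, so after positions 14, 46, 70, 113.
Linear molecule, 4 cuts → 5 fragments:
  1–14 → 14 bp
  15–46 → 32 bp
  47–70 → 24 bp
  71–113 → 43 bp
  114–123 → 10 bp
Sorted largest to smallest: 43, 32, 24, 14, 10 bp.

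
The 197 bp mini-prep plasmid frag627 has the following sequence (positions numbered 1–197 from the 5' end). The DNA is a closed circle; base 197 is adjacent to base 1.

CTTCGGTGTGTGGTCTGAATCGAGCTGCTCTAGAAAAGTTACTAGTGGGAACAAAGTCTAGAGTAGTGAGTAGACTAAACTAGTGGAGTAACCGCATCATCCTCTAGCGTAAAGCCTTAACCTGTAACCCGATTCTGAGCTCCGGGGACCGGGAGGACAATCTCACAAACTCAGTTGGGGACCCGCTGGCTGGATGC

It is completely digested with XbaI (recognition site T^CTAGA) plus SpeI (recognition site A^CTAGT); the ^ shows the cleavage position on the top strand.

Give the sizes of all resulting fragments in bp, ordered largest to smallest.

XbaI sites (TCTAGA) start at positions 29, 57.
XbaI cuts after the first base of each site, so after positions 29, 57.
SpeI sites (ACTAGT) start at positions 41, 79.
SpeI cuts after the first base of each site, so after positions 41, 79.
Combined cut positions: 29, 41, 57, 79.
Circular molecule, 4 cuts → 4 fragments:
  30–41 → 12 bp
  42–57 → 16 bp
  58–79 → 22 bp
  80–197 then 1–29 → 118 + 29 = 147 bp
Sorted largest to smallest: 147, 22, 16, 12 bp.

147, 22, 16, 12 bp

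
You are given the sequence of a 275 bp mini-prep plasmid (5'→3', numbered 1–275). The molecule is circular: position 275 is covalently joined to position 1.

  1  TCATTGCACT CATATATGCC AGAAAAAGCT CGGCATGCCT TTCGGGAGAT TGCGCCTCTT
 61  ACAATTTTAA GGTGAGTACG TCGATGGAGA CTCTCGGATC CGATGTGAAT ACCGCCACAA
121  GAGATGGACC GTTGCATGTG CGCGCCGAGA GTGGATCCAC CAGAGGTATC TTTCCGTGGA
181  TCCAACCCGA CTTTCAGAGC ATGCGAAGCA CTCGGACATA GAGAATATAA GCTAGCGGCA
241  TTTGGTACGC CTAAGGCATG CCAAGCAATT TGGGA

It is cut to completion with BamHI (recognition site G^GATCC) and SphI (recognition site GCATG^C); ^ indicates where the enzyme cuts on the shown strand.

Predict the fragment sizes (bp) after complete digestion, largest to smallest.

BamHI sites (GGATCC) start at positions 96, 153, 178.
BamHI cuts after the first base of each site, so after positions 96, 153, 178.
SphI sites (GCATGC) start at positions 33, 199, 256.
SphI cuts after base 5 of each site (before the last base), so after positions 37, 203, 260.
Combined cut positions: 37, 96, 153, 178, 203, 260.
Circular molecule, 6 cuts → 6 fragments:
  38–96 → 59 bp
  97–153 → 57 bp
  154–178 → 25 bp
  179–203 → 25 bp
  204–260 → 57 bp
  261–275 then 1–37 → 15 + 37 = 52 bp
Sorted largest to smallest: 59, 57, 57, 52, 25, 25 bp.

59, 57, 57, 52, 25, 25 bp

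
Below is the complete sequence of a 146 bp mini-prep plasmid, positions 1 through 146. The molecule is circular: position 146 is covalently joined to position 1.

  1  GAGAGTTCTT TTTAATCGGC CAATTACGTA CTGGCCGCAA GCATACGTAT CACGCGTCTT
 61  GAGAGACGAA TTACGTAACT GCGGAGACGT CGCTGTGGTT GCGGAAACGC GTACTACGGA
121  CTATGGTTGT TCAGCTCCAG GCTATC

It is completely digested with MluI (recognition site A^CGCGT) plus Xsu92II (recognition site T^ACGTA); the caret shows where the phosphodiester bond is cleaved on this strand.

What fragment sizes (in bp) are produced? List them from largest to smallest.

64, 35, 20, 19, 8 bp

MluI sites (ACGCGT) start at positions 52, 107.
MluI cuts after the first base of each site, so after positions 52, 107.
Xsu92II sites (TACGTA) start at positions 25, 44, 72.
Xsu92II cuts after the first base of each site, so after positions 25, 44, 72.
Combined cut positions: 25, 44, 52, 72, 107.
Circular molecule, 5 cuts → 5 fragments:
  26–44 → 19 bp
  45–52 → 8 bp
  53–72 → 20 bp
  73–107 → 35 bp
  108–146 then 1–25 → 39 + 25 = 64 bp
Sorted largest to smallest: 64, 35, 20, 19, 8 bp.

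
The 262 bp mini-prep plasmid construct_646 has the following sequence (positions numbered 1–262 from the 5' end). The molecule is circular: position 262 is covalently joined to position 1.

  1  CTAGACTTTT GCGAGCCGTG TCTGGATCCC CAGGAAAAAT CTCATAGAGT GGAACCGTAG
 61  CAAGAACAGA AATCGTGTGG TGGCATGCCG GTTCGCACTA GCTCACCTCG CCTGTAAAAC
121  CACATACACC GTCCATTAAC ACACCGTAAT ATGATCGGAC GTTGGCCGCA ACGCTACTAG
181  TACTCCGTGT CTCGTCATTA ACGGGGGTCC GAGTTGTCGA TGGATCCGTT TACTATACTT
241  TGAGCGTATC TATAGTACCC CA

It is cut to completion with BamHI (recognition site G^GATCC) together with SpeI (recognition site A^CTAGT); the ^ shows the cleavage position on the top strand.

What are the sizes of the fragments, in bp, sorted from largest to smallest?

152, 64, 46 bp

BamHI sites (GGATCC) start at positions 24, 222.
BamHI cuts after the first base of each site, so after positions 24, 222.
The SpeI site (ACTAGT) starts at position 176.
SpeI cuts after the first base of each site, so after position 176.
Combined cut positions: 24, 176, 222.
Circular molecule, 3 cuts → 3 fragments:
  25–176 → 152 bp
  177–222 → 46 bp
  223–262 then 1–24 → 40 + 24 = 64 bp
Sorted largest to smallest: 152, 64, 46 bp.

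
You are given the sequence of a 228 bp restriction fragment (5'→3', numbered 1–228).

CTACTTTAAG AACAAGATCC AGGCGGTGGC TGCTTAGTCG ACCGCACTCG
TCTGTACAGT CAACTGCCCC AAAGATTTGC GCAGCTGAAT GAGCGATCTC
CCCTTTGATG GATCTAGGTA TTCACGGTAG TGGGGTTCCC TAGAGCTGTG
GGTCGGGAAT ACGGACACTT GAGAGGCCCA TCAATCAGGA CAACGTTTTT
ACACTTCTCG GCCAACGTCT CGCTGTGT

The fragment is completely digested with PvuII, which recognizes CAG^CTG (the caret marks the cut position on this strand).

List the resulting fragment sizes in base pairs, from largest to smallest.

The PvuII site (CAGCTG) starts at position 82.
PvuII cuts after base 3 of each site, so after position 84.
Linear molecule, 1 cut → 2 fragments:
  1–84 → 84 bp
  85–228 → 144 bp
Sorted largest to smallest: 144, 84 bp.

144, 84 bp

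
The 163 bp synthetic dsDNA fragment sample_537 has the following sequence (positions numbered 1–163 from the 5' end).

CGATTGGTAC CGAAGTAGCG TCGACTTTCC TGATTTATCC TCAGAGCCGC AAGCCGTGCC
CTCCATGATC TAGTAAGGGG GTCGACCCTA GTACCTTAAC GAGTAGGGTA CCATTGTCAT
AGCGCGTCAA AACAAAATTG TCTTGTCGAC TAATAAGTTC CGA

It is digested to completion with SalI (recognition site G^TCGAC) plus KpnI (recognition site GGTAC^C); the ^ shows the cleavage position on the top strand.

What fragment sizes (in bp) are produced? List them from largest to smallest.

SalI sites (GTCGAC) start at positions 20, 81, 145.
SalI cuts after the first base of each site, so after positions 20, 81, 145.
KpnI sites (GGTACC) start at positions 6, 107.
KpnI cuts after base 5 of each site (before the last base), so after positions 10, 111.
Combined cut positions: 10, 20, 81, 111, 145.
Linear molecule, 5 cuts → 6 fragments:
  1–10 → 10 bp
  11–20 → 10 bp
  21–81 → 61 bp
  82–111 → 30 bp
  112–145 → 34 bp
  146–163 → 18 bp
Sorted largest to smallest: 61, 34, 30, 18, 10, 10 bp.

61, 34, 30, 18, 10, 10 bp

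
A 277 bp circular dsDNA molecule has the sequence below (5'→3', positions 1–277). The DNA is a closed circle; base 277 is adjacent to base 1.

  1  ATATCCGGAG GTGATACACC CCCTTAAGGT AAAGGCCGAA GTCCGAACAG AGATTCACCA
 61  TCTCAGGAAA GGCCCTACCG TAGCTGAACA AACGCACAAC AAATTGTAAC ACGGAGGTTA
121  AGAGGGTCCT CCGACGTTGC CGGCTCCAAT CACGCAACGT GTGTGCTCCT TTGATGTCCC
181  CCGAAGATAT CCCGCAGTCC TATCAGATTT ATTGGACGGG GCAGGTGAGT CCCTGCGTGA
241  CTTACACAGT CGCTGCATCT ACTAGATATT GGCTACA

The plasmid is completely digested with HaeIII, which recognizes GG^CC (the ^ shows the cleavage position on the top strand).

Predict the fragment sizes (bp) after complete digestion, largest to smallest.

240, 37 bp

HaeIII sites (GGCC) start at positions 34, 71.
HaeIII cuts after base 2 of each site, so after positions 35, 72.
Circular molecule, 2 cuts → 2 fragments:
  36–72 → 37 bp
  73–277 then 1–35 → 205 + 35 = 240 bp
Sorted largest to smallest: 240, 37 bp.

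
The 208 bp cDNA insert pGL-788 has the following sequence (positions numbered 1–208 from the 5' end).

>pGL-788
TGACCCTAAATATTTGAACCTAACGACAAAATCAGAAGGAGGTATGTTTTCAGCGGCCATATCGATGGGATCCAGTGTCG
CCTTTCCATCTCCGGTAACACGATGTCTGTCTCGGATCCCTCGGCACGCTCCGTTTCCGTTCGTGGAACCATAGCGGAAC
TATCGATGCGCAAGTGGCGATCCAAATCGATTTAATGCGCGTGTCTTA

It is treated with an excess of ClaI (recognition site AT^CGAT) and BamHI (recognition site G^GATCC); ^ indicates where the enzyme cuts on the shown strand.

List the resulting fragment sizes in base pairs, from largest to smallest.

ClaI sites (ATCGAT) start at positions 61, 162, 186.
ClaI cuts after base 2 of each site, so after positions 62, 163, 187.
BamHI sites (GGATCC) start at positions 68, 114.
BamHI cuts after the first base of each site, so after positions 68, 114.
Combined cut positions: 62, 68, 114, 163, 187.
Linear molecule, 5 cuts → 6 fragments:
  1–62 → 62 bp
  63–68 → 6 bp
  69–114 → 46 bp
  115–163 → 49 bp
  164–187 → 24 bp
  188–208 → 21 bp
Sorted largest to smallest: 62, 49, 46, 24, 21, 6 bp.

62, 49, 46, 24, 21, 6 bp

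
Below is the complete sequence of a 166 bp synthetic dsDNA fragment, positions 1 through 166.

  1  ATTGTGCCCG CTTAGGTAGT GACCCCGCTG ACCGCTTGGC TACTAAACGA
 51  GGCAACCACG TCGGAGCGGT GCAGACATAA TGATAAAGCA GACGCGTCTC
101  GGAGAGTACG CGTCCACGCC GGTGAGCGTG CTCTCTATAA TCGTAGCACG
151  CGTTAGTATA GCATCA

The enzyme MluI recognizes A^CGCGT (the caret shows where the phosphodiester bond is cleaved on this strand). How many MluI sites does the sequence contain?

ACGCGT occurs starting at positions 92, 108, 148.
MluI cuts at 3 sites.

3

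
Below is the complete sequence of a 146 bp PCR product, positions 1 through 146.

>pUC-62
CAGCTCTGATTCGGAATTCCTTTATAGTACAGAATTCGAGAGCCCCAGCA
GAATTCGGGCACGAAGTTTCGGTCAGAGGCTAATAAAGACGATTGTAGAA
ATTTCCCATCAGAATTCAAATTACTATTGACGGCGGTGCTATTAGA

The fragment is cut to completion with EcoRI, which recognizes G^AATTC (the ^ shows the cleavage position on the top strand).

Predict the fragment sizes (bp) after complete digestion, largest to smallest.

61, 34, 19, 18, 14 bp

EcoRI sites (GAATTC) start at positions 14, 32, 51, 112.
EcoRI cuts after the first base of each site, so after positions 14, 32, 51, 112.
Linear molecule, 4 cuts → 5 fragments:
  1–14 → 14 bp
  15–32 → 18 bp
  33–51 → 19 bp
  52–112 → 61 bp
  113–146 → 34 bp
Sorted largest to smallest: 61, 34, 19, 18, 14 bp.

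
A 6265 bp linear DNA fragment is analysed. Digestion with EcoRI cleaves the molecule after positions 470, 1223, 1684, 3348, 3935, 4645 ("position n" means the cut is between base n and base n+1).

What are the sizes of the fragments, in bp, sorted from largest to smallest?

1664, 1620, 753, 710, 587, 470, 461 bp

Linear molecule, 6 cuts → 7 fragments:
  470 − 0 = 470 bp
  1223 − 470 = 753 bp
  1684 − 1223 = 461 bp
  3348 − 1684 = 1664 bp
  3935 − 3348 = 587 bp
  4645 − 3935 = 710 bp
  6265 − 4645 = 1620 bp
Sorted largest to smallest: 1664, 1620, 753, 710, 587, 470, 461 bp.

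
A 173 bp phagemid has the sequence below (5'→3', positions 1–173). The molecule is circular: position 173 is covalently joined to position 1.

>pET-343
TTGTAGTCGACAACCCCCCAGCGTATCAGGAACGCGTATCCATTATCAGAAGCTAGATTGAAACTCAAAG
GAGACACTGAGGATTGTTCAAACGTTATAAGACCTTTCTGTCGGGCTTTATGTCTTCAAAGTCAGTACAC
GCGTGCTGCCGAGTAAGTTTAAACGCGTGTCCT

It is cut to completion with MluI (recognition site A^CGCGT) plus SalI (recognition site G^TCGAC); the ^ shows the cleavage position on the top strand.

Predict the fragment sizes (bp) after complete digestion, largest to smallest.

MluI sites (ACGCGT) start at positions 32, 139, 163.
MluI cuts after the first base of each site, so after positions 32, 139, 163.
The SalI site (GTCGAC) starts at position 6.
SalI cuts after the first base of each site, so after position 6.
Combined cut positions: 6, 32, 139, 163.
Circular molecule, 4 cuts → 4 fragments:
  7–32 → 26 bp
  33–139 → 107 bp
  140–163 → 24 bp
  164–173 then 1–6 → 10 + 6 = 16 bp
Sorted largest to smallest: 107, 26, 24, 16 bp.

107, 26, 24, 16 bp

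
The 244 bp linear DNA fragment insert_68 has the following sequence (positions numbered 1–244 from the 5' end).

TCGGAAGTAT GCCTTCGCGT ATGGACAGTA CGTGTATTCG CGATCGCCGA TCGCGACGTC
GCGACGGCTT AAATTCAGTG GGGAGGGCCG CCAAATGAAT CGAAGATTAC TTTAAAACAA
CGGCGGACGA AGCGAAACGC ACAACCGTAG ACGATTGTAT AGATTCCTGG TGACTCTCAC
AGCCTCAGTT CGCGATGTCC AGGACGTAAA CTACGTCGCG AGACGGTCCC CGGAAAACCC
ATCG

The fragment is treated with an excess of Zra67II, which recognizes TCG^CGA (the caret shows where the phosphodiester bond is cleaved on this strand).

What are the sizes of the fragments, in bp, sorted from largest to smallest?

Zra67II sites (TCGCGA) start at positions 38, 51, 59, 190, 216.
Zra67II cuts after base 3 of each site, so after positions 40, 53, 61, 192, 218.
Linear molecule, 5 cuts → 6 fragments:
  1–40 → 40 bp
  41–53 → 13 bp
  54–61 → 8 bp
  62–192 → 131 bp
  193–218 → 26 bp
  219–244 → 26 bp
Sorted largest to smallest: 131, 40, 26, 26, 13, 8 bp.

131, 40, 26, 26, 13, 8 bp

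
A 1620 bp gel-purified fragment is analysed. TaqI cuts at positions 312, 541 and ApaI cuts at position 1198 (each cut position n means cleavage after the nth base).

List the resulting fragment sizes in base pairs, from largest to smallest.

657, 422, 312, 229 bp

Combined cut positions (sorted): 312, 541, 1198.
Linear molecule, 3 cuts → 4 fragments:
  312 − 0 = 312 bp
  541 − 312 = 229 bp
  1198 − 541 = 657 bp
  1620 − 1198 = 422 bp
Sorted largest to smallest: 657, 422, 312, 229 bp.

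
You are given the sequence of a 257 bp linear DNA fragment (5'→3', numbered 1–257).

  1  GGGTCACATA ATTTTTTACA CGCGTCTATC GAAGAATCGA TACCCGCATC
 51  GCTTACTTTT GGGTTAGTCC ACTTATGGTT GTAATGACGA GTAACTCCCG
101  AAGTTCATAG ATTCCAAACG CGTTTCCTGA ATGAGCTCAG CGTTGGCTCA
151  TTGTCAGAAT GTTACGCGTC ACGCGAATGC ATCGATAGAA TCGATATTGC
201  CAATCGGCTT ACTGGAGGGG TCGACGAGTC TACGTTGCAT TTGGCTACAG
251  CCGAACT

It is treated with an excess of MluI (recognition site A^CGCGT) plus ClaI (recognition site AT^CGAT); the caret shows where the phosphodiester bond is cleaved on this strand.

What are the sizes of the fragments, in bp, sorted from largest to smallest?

MluI sites (ACGCGT) start at positions 20, 118, 164.
MluI cuts after the first base of each site, so after positions 20, 118, 164.
ClaI sites (ATCGAT) start at positions 36, 181, 190.
ClaI cuts after base 2 of each site, so after positions 37, 182, 191.
Combined cut positions: 20, 37, 118, 164, 182, 191.
Linear molecule, 6 cuts → 7 fragments:
  1–20 → 20 bp
  21–37 → 17 bp
  38–118 → 81 bp
  119–164 → 46 bp
  165–182 → 18 bp
  183–191 → 9 bp
  192–257 → 66 bp
Sorted largest to smallest: 81, 66, 46, 20, 18, 17, 9 bp.

81, 66, 46, 20, 18, 17, 9 bp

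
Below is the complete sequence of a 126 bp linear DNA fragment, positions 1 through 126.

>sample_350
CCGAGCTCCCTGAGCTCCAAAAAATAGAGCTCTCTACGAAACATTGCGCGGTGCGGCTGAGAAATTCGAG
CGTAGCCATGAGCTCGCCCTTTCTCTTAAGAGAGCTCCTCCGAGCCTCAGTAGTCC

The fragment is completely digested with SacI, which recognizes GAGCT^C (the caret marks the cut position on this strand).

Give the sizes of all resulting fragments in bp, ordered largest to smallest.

SacI sites (GAGCTC) start at positions 3, 12, 27, 80, 102.
SacI cuts after base 5 of each site (before the last base), so after positions 7, 16, 31, 84, 106.
Linear molecule, 5 cuts → 6 fragments:
  1–7 → 7 bp
  8–16 → 9 bp
  17–31 → 15 bp
  32–84 → 53 bp
  85–106 → 22 bp
  107–126 → 20 bp
Sorted largest to smallest: 53, 22, 20, 15, 9, 7 bp.

53, 22, 20, 15, 9, 7 bp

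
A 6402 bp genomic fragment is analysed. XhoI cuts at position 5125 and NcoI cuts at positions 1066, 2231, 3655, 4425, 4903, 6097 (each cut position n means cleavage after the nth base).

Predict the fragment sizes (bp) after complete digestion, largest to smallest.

1424, 1165, 1066, 972, 770, 478, 305, 222 bp

Combined cut positions (sorted): 1066, 2231, 3655, 4425, 4903, 5125, 6097.
Linear molecule, 7 cuts → 8 fragments:
  1066 − 0 = 1066 bp
  2231 − 1066 = 1165 bp
  3655 − 2231 = 1424 bp
  4425 − 3655 = 770 bp
  4903 − 4425 = 478 bp
  5125 − 4903 = 222 bp
  6097 − 5125 = 972 bp
  6402 − 6097 = 305 bp
Sorted largest to smallest: 1424, 1165, 1066, 972, 770, 478, 305, 222 bp.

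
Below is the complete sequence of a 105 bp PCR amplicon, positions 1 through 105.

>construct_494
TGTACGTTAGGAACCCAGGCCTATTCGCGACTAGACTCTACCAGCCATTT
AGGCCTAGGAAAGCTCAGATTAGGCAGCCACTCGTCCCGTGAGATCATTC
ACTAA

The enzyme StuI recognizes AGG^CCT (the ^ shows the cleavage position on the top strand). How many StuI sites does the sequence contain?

2

AGGCCT occurs starting at positions 17, 51.
StuI cuts at 2 sites.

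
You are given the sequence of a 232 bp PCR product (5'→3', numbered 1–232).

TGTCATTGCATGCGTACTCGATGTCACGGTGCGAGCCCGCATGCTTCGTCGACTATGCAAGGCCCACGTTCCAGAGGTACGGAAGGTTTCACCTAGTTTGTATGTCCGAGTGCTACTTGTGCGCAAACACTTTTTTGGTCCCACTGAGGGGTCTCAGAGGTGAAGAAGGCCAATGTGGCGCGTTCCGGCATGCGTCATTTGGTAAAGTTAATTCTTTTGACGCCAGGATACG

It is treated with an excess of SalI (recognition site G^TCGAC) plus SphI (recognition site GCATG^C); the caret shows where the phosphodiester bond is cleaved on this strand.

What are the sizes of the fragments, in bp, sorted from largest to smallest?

144, 40, 31, 12, 5 bp

The SalI site (GTCGAC) starts at position 48.
SalI cuts after the first base of each site, so after position 48.
SphI sites (GCATGC) start at positions 8, 39, 188.
SphI cuts after base 5 of each site (before the last base), so after positions 12, 43, 192.
Combined cut positions: 12, 43, 48, 192.
Linear molecule, 4 cuts → 5 fragments:
  1–12 → 12 bp
  13–43 → 31 bp
  44–48 → 5 bp
  49–192 → 144 bp
  193–232 → 40 bp
Sorted largest to smallest: 144, 40, 31, 12, 5 bp.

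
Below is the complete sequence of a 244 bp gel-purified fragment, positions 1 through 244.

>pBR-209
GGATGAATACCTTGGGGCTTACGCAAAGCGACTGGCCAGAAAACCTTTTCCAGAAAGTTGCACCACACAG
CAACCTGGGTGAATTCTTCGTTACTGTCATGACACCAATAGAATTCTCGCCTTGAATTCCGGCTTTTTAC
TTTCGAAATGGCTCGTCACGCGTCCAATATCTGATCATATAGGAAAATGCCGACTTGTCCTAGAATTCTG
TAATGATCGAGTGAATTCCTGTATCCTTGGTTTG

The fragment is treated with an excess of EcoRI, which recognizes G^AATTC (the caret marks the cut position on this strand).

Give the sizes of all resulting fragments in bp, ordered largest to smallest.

81, 79, 30, 21, 20, 13 bp

EcoRI sites (GAATTC) start at positions 81, 111, 124, 203, 223.
EcoRI cuts after the first base of each site, so after positions 81, 111, 124, 203, 223.
Linear molecule, 5 cuts → 6 fragments:
  1–81 → 81 bp
  82–111 → 30 bp
  112–124 → 13 bp
  125–203 → 79 bp
  204–223 → 20 bp
  224–244 → 21 bp
Sorted largest to smallest: 81, 79, 30, 21, 20, 13 bp.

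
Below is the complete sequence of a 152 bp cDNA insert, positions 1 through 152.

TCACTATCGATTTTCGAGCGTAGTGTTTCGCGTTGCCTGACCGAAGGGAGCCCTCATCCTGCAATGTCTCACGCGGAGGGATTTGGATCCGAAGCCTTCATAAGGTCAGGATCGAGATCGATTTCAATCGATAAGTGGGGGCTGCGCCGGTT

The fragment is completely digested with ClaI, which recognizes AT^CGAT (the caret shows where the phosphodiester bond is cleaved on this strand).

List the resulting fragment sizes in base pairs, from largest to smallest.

111, 24, 10, 7 bp

ClaI sites (ATCGAT) start at positions 6, 117, 127.
ClaI cuts after base 2 of each site, so after positions 7, 118, 128.
Linear molecule, 3 cuts → 4 fragments:
  1–7 → 7 bp
  8–118 → 111 bp
  119–128 → 10 bp
  129–152 → 24 bp
Sorted largest to smallest: 111, 24, 10, 7 bp.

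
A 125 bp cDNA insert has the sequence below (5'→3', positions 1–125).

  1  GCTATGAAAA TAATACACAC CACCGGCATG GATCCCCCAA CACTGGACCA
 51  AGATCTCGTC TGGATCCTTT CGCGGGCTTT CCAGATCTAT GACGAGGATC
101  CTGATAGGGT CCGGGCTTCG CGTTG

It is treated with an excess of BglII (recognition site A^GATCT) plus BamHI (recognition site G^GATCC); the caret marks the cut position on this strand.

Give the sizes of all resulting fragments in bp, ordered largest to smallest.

BglII sites (AGATCT) start at positions 51, 83.
BglII cuts after the first base of each site, so after positions 51, 83.
BamHI sites (GGATCC) start at positions 30, 62, 96.
BamHI cuts after the first base of each site, so after positions 30, 62, 96.
Combined cut positions: 30, 51, 62, 83, 96.
Linear molecule, 5 cuts → 6 fragments:
  1–30 → 30 bp
  31–51 → 21 bp
  52–62 → 11 bp
  63–83 → 21 bp
  84–96 → 13 bp
  97–125 → 29 bp
Sorted largest to smallest: 30, 29, 21, 21, 13, 11 bp.

30, 29, 21, 21, 13, 11 bp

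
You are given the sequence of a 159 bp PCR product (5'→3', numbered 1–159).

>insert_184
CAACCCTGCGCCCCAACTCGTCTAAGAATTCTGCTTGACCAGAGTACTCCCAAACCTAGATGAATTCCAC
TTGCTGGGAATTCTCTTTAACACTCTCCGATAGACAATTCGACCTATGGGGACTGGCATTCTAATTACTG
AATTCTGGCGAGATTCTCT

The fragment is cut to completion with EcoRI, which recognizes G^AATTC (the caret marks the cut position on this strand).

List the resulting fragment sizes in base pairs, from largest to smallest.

62, 36, 26, 19, 16 bp

EcoRI sites (GAATTC) start at positions 26, 62, 78, 140.
EcoRI cuts after the first base of each site, so after positions 26, 62, 78, 140.
Linear molecule, 4 cuts → 5 fragments:
  1–26 → 26 bp
  27–62 → 36 bp
  63–78 → 16 bp
  79–140 → 62 bp
  141–159 → 19 bp
Sorted largest to smallest: 62, 36, 26, 19, 16 bp.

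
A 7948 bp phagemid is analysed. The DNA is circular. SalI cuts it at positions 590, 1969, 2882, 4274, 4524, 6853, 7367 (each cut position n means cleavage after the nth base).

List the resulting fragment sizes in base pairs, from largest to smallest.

Circular molecule, 7 cuts → 7 fragments:
  1969 − 590 = 1379 bp
  2882 − 1969 = 913 bp
  4274 − 2882 = 1392 bp
  4524 − 4274 = 250 bp
  6853 − 4524 = 2329 bp
  7367 − 6853 = 514 bp
  wrap: 7948 − 7367 + 590 = 1171 bp
Sorted largest to smallest: 2329, 1392, 1379, 1171, 913, 514, 250 bp.

2329, 1392, 1379, 1171, 913, 514, 250 bp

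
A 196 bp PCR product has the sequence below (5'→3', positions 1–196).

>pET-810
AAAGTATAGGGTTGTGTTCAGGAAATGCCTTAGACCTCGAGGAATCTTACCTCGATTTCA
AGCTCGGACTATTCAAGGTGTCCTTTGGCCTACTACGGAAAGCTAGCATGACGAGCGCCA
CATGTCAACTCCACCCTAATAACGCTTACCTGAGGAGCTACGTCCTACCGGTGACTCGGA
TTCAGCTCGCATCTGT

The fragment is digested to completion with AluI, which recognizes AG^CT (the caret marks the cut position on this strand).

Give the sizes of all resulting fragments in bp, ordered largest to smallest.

62, 55, 40, 28, 11 bp

AluI sites (AGCT) start at positions 61, 101, 156, 184.
AluI cuts after base 2 of each site, so after positions 62, 102, 157, 185.
Linear molecule, 4 cuts → 5 fragments:
  1–62 → 62 bp
  63–102 → 40 bp
  103–157 → 55 bp
  158–185 → 28 bp
  186–196 → 11 bp
Sorted largest to smallest: 62, 55, 40, 28, 11 bp.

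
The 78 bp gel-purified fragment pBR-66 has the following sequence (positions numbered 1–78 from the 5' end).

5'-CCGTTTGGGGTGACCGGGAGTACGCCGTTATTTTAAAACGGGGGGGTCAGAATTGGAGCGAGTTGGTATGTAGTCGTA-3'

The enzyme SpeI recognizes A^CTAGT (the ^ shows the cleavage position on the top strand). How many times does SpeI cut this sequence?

No occurrence of ACTAGT is present in the sequence.
SpeI does not cut: 0 sites.

0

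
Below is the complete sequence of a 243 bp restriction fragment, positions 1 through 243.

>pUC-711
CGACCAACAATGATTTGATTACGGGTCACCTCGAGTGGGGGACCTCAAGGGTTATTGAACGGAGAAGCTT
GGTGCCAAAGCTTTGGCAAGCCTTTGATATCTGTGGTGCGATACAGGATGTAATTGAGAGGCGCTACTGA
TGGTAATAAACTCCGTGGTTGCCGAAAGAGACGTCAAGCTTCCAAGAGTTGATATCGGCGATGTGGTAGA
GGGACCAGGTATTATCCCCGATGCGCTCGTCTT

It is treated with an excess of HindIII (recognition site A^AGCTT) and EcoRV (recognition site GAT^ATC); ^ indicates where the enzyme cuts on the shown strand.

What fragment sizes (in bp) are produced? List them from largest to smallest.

78, 65, 50, 20, 17, 13 bp

HindIII sites (AAGCTT) start at positions 65, 78, 176.
HindIII cuts after the first base of each site, so after positions 65, 78, 176.
EcoRV sites (GATATC) start at positions 96, 191.
EcoRV cuts after base 3 of each site, so after positions 98, 193.
Combined cut positions: 65, 78, 98, 176, 193.
Linear molecule, 5 cuts → 6 fragments:
  1–65 → 65 bp
  66–78 → 13 bp
  79–98 → 20 bp
  99–176 → 78 bp
  177–193 → 17 bp
  194–243 → 50 bp
Sorted largest to smallest: 78, 65, 50, 20, 17, 13 bp.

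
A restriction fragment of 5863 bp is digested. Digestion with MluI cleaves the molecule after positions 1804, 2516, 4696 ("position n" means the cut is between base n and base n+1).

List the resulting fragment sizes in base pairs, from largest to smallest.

2180, 1804, 1167, 712 bp

Linear molecule, 3 cuts → 4 fragments:
  1804 − 0 = 1804 bp
  2516 − 1804 = 712 bp
  4696 − 2516 = 2180 bp
  5863 − 4696 = 1167 bp
Sorted largest to smallest: 2180, 1804, 1167, 712 bp.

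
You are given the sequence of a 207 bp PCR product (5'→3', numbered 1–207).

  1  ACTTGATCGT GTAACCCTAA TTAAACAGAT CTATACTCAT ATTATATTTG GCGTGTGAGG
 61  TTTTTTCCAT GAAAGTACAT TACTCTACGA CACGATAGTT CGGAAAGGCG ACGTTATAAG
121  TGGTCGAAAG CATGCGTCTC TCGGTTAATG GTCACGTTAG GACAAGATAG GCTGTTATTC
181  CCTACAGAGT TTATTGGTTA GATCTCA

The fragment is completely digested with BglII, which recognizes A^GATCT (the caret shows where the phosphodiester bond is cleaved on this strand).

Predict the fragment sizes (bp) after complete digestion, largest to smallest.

173, 27, 7 bp

BglII sites (AGATCT) start at positions 27, 200.
BglII cuts after the first base of each site, so after positions 27, 200.
Linear molecule, 2 cuts → 3 fragments:
  1–27 → 27 bp
  28–200 → 173 bp
  201–207 → 7 bp
Sorted largest to smallest: 173, 27, 7 bp.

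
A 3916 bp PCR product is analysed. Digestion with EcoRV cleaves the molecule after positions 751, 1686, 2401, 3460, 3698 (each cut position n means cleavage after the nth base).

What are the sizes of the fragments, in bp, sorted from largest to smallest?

Linear molecule, 5 cuts → 6 fragments:
  751 − 0 = 751 bp
  1686 − 751 = 935 bp
  2401 − 1686 = 715 bp
  3460 − 2401 = 1059 bp
  3698 − 3460 = 238 bp
  3916 − 3698 = 218 bp
Sorted largest to smallest: 1059, 935, 751, 715, 238, 218 bp.

1059, 935, 751, 715, 238, 218 bp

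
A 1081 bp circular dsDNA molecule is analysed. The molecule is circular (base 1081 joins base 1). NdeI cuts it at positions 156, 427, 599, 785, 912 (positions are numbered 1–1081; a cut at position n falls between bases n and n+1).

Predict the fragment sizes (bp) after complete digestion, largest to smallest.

Circular molecule, 5 cuts → 5 fragments:
  427 − 156 = 271 bp
  599 − 427 = 172 bp
  785 − 599 = 186 bp
  912 − 785 = 127 bp
  wrap: 1081 − 912 + 156 = 325 bp
Sorted largest to smallest: 325, 271, 186, 172, 127 bp.

325, 271, 186, 172, 127 bp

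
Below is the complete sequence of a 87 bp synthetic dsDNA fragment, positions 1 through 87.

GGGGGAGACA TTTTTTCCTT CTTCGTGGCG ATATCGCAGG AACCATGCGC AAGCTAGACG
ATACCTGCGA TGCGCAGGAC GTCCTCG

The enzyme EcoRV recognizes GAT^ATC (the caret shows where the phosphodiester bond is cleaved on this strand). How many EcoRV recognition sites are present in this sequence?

GATATC occurs starting at position 30.
EcoRV cuts at 1 site.

1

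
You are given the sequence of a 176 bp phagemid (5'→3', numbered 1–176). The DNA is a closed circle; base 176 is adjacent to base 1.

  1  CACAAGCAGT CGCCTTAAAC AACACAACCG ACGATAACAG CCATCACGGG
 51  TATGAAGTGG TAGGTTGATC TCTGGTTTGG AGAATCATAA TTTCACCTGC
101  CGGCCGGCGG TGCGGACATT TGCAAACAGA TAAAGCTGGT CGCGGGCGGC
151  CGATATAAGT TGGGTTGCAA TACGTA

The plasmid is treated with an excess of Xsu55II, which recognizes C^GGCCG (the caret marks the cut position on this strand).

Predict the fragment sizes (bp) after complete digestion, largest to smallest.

Xsu55II sites (CGGCCG) start at positions 101, 147.
Xsu55II cuts after the first base of each site, so after positions 101, 147.
Circular molecule, 2 cuts → 2 fragments:
  102–147 → 46 bp
  148–176 then 1–101 → 29 + 101 = 130 bp
Sorted largest to smallest: 130, 46 bp.

130, 46 bp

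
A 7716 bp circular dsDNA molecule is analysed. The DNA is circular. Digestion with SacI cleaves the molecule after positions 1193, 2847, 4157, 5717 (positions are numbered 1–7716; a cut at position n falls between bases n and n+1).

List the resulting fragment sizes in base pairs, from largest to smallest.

3192, 1654, 1560, 1310 bp

Circular molecule, 4 cuts → 4 fragments:
  2847 − 1193 = 1654 bp
  4157 − 2847 = 1310 bp
  5717 − 4157 = 1560 bp
  wrap: 7716 − 5717 + 1193 = 3192 bp
Sorted largest to smallest: 3192, 1654, 1560, 1310 bp.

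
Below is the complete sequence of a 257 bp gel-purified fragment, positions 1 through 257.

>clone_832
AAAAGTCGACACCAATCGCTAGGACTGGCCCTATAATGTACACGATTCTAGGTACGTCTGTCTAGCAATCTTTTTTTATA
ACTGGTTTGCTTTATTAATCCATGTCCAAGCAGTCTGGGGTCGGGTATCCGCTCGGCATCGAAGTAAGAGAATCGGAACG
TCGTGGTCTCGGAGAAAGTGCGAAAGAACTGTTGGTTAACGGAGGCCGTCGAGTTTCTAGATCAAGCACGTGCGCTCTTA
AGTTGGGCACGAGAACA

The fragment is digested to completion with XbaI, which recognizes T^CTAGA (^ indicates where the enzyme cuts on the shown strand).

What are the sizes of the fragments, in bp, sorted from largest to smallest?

216, 41 bp

The XbaI site (TCTAGA) starts at position 216.
XbaI cuts after the first base of each site, so after position 216.
Linear molecule, 1 cut → 2 fragments:
  1–216 → 216 bp
  217–257 → 41 bp
Sorted largest to smallest: 216, 41 bp.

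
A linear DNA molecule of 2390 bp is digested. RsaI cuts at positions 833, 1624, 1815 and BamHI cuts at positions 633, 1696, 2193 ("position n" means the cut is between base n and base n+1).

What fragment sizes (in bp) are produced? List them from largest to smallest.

Combined cut positions (sorted): 633, 833, 1624, 1696, 1815, 2193.
Linear molecule, 6 cuts → 7 fragments:
  633 − 0 = 633 bp
  833 − 633 = 200 bp
  1624 − 833 = 791 bp
  1696 − 1624 = 72 bp
  1815 − 1696 = 119 bp
  2193 − 1815 = 378 bp
  2390 − 2193 = 197 bp
Sorted largest to smallest: 791, 633, 378, 200, 197, 119, 72 bp.

791, 633, 378, 200, 197, 119, 72 bp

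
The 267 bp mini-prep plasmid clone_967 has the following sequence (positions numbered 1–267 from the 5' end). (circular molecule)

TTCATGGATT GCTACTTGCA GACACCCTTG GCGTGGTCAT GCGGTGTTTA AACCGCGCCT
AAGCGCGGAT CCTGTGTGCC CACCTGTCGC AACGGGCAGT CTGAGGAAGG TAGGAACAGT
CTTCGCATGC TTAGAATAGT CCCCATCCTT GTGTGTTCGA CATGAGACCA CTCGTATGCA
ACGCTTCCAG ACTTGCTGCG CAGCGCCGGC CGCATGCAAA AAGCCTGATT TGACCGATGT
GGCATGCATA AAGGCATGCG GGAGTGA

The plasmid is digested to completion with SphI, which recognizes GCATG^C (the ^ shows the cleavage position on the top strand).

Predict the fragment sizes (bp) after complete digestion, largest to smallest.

138, 87, 30, 12 bp

SphI sites (GCATGC) start at positions 125, 212, 242, 254.
SphI cuts after base 5 of each site (before the last base), so after positions 129, 216, 246, 258.
Circular molecule, 4 cuts → 4 fragments:
  130–216 → 87 bp
  217–246 → 30 bp
  247–258 → 12 bp
  259–267 then 1–129 → 9 + 129 = 138 bp
Sorted largest to smallest: 138, 87, 30, 12 bp.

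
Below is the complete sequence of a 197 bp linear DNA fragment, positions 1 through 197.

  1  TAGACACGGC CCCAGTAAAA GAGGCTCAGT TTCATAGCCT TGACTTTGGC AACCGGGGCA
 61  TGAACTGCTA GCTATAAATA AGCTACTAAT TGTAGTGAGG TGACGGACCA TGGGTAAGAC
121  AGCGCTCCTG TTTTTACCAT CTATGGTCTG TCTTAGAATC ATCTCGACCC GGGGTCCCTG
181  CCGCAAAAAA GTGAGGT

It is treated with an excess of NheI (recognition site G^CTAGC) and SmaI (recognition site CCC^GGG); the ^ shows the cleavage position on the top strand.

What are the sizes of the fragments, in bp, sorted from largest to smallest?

The NheI site (GCTAGC) starts at position 67.
NheI cuts after the first base of each site, so after position 67.
The SmaI site (CCCGGG) starts at position 168.
SmaI cuts after base 3 of each site, so after position 170.
Combined cut positions: 67, 170.
Linear molecule, 2 cuts → 3 fragments:
  1–67 → 67 bp
  68–170 → 103 bp
  171–197 → 27 bp
Sorted largest to smallest: 103, 67, 27 bp.

103, 67, 27 bp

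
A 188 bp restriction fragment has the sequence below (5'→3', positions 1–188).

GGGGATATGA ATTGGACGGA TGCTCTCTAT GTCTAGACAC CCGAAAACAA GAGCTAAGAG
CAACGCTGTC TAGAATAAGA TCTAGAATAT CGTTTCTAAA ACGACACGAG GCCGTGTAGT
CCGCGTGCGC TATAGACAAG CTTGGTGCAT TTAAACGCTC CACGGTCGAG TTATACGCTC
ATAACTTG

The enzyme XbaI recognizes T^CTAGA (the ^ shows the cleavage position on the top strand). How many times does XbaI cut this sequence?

3

TCTAGA occurs starting at positions 32, 69, 81.
XbaI cuts at 3 sites.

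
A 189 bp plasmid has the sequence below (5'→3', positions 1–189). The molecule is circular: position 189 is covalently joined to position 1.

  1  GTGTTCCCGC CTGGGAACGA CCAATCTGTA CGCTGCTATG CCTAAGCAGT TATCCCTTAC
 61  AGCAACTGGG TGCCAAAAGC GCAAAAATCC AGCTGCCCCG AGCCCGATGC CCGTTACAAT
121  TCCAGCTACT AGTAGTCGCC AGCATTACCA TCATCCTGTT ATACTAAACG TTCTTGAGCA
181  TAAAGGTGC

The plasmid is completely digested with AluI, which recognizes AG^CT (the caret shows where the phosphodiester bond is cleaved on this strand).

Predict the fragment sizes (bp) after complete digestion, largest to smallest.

AluI sites (AGCT) start at positions 91, 124.
AluI cuts after base 2 of each site, so after positions 92, 125.
Circular molecule, 2 cuts → 2 fragments:
  93–125 → 33 bp
  126–189 then 1–92 → 64 + 92 = 156 bp
Sorted largest to smallest: 156, 33 bp.

156, 33 bp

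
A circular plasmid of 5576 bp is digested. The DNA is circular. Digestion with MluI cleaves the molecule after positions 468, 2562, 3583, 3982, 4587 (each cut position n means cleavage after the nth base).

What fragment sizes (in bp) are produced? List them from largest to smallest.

2094, 1457, 1021, 605, 399 bp

Circular molecule, 5 cuts → 5 fragments:
  2562 − 468 = 2094 bp
  3583 − 2562 = 1021 bp
  3982 − 3583 = 399 bp
  4587 − 3982 = 605 bp
  wrap: 5576 − 4587 + 468 = 1457 bp
Sorted largest to smallest: 2094, 1457, 1021, 605, 399 bp.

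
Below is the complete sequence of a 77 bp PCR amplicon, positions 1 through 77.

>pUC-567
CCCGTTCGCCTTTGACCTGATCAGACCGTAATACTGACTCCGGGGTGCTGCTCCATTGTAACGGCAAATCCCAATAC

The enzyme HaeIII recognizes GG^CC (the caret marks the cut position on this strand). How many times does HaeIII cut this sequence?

No occurrence of GGCC is present in the sequence.
HaeIII does not cut: 0 sites.

0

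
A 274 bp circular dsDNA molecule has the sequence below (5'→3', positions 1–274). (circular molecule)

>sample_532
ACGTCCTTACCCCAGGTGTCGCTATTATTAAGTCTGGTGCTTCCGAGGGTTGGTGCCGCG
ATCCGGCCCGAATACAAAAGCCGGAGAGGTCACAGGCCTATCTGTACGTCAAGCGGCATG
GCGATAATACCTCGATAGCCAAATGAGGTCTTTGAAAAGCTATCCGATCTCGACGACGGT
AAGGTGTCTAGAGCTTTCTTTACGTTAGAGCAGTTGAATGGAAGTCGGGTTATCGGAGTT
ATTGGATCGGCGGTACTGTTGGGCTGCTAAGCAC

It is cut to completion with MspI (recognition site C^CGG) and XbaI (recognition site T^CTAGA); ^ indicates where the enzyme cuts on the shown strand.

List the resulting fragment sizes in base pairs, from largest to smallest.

150, 106, 18 bp

MspI sites (CCGG) start at positions 63, 81.
MspI cuts after the first base of each site, so after positions 63, 81.
The XbaI site (TCTAGA) starts at position 187.
XbaI cuts after the first base of each site, so after position 187.
Combined cut positions: 63, 81, 187.
Circular molecule, 3 cuts → 3 fragments:
  64–81 → 18 bp
  82–187 → 106 bp
  188–274 then 1–63 → 87 + 63 = 150 bp
Sorted largest to smallest: 150, 106, 18 bp.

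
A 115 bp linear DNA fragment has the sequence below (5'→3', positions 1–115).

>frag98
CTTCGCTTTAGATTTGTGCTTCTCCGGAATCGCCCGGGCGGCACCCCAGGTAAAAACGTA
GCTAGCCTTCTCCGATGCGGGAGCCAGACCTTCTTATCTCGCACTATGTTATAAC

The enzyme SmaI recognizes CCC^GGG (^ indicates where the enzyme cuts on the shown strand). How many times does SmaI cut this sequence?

CCCGGG occurs starting at position 33.
SmaI cuts at 1 site.

1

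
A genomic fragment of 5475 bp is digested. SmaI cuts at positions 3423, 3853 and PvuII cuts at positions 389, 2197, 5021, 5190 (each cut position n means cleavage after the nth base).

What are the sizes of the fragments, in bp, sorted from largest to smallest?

1808, 1226, 1168, 430, 389, 285, 169 bp

Combined cut positions (sorted): 389, 2197, 3423, 3853, 5021, 5190.
Linear molecule, 6 cuts → 7 fragments:
  389 − 0 = 389 bp
  2197 − 389 = 1808 bp
  3423 − 2197 = 1226 bp
  3853 − 3423 = 430 bp
  5021 − 3853 = 1168 bp
  5190 − 5021 = 169 bp
  5475 − 5190 = 285 bp
Sorted largest to smallest: 1808, 1226, 1168, 430, 389, 285, 169 bp.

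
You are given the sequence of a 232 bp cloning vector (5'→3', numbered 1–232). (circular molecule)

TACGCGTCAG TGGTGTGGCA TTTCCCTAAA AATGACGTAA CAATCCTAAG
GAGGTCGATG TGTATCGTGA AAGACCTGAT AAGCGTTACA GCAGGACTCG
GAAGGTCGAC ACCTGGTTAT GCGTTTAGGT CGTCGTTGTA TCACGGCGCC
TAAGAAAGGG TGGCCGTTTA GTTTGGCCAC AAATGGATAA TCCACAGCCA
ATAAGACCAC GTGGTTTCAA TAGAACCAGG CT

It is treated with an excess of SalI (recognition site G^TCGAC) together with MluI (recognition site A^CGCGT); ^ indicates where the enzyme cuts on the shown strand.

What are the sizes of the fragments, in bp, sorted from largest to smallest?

The SalI site (GTCGAC) starts at position 105.
SalI cuts after the first base of each site, so after position 105.
The MluI site (ACGCGT) starts at position 2.
MluI cuts after the first base of each site, so after position 2.
Combined cut positions: 2, 105.
Circular molecule, 2 cuts → 2 fragments:
  3–105 → 103 bp
  106–232 then 1–2 → 127 + 2 = 129 bp
Sorted largest to smallest: 129, 103 bp.

129, 103 bp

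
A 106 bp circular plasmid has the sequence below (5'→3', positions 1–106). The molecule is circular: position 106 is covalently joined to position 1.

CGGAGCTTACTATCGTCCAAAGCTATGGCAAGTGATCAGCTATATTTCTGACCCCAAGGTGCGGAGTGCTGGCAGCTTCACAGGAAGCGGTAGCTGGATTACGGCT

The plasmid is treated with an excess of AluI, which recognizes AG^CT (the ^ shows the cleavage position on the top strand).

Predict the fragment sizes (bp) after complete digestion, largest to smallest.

AluI sites (AGCT) start at positions 4, 21, 38, 74, 92.
AluI cuts after base 2 of each site, so after positions 5, 22, 39, 75, 93.
Circular molecule, 5 cuts → 5 fragments:
  6–22 → 17 bp
  23–39 → 17 bp
  40–75 → 36 bp
  76–93 → 18 bp
  94–106 then 1–5 → 13 + 5 = 18 bp
Sorted largest to smallest: 36, 18, 18, 17, 17 bp.

36, 18, 18, 17, 17 bp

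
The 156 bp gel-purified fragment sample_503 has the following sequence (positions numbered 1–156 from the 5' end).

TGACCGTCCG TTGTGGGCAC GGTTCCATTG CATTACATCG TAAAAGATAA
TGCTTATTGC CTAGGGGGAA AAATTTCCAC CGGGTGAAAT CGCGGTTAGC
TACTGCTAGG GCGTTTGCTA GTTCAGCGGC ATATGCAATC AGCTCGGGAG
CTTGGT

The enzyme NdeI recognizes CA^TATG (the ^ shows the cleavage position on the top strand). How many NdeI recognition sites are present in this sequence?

1

CATATG occurs starting at position 130.
NdeI cuts at 1 site.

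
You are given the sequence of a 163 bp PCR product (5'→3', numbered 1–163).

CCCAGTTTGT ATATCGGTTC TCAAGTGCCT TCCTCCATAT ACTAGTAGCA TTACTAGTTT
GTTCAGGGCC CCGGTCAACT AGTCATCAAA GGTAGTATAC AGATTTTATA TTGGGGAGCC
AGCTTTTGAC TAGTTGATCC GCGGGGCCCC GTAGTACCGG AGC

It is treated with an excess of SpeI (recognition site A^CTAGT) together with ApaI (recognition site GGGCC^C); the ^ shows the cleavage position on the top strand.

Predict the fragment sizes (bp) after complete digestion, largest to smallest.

51, 41, 19, 17, 15, 12, 8 bp

SpeI sites (ACTAGT) start at positions 41, 53, 78, 129.
SpeI cuts after the first base of each site, so after positions 41, 53, 78, 129.
ApaI sites (GGGCCC) start at positions 66, 144.
ApaI cuts after base 5 of each site (before the last base), so after positions 70, 148.
Combined cut positions: 41, 53, 70, 78, 129, 148.
Linear molecule, 6 cuts → 7 fragments:
  1–41 → 41 bp
  42–53 → 12 bp
  54–70 → 17 bp
  71–78 → 8 bp
  79–129 → 51 bp
  130–148 → 19 bp
  149–163 → 15 bp
Sorted largest to smallest: 51, 41, 19, 17, 15, 12, 8 bp.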